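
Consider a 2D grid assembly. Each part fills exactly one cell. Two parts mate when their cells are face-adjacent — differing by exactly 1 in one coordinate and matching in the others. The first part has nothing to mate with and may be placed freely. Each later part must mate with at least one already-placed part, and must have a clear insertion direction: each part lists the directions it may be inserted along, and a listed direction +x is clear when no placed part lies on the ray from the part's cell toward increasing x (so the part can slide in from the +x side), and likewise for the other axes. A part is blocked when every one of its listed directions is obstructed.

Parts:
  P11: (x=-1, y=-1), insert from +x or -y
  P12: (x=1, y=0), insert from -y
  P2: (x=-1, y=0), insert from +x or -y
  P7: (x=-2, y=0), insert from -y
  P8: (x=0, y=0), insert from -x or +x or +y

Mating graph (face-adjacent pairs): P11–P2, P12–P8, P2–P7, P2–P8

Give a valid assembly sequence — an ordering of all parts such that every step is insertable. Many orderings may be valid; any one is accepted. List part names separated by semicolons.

1. P12@(1, 0) [-y clear] — {P12}
2. P8@(0, 0) [-x clear] — {P12, P8}
3. P2@(-1, 0) [-y clear] — {P12, P2, P8}
4. P7@(-2, 0) [-y clear] — {P12, P2, P7, P8}
5. P11@(-1, -1) [+x clear] — {P11, P12, P2, P7, P8}

P12; P8; P2; P7; P11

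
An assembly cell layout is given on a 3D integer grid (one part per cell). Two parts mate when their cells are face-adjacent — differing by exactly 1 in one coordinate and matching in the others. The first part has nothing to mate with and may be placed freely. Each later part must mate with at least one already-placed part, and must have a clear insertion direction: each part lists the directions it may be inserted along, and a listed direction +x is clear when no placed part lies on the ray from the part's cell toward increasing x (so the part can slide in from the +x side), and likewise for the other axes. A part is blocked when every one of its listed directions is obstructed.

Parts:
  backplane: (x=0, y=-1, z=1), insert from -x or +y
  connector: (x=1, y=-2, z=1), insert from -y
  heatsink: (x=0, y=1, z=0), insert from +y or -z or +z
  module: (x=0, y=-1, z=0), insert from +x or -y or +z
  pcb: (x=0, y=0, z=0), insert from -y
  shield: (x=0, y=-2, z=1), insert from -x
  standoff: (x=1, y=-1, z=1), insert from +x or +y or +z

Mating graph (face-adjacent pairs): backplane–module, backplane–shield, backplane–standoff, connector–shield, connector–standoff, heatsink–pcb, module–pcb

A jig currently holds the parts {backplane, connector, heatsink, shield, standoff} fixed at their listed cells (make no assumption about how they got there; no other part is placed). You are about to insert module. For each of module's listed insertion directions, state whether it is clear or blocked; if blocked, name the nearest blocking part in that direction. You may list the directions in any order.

+x: clear; +z: blocked by backplane; -y: clear

+x: ray from module(0, -1, 0) has no placed part ⇒ clear
-y: ray from module(0, -1, 0) has no placed part ⇒ clear
+z: nearest on ray is backplane@(0, -1, 1) ⇒ blocked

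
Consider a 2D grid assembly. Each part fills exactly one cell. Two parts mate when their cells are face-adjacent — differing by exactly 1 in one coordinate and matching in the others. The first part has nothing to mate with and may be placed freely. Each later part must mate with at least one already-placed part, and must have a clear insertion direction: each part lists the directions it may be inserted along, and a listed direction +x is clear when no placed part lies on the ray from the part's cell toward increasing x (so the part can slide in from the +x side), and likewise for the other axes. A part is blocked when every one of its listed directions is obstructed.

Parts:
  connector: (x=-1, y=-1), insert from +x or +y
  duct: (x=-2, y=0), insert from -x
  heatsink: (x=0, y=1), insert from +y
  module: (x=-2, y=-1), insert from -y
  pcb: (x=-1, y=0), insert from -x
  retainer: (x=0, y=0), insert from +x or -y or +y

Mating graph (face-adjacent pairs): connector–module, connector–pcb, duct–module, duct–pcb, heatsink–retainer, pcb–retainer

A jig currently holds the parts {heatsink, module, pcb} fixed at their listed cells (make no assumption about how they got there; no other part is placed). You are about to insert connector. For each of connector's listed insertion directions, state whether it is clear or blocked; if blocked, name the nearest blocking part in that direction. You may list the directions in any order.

+x: clear; +y: blocked by pcb

+x: ray from connector(-1, -1) has no placed part ⇒ clear
+y: nearest on ray is pcb@(-1, 0) ⇒ blocked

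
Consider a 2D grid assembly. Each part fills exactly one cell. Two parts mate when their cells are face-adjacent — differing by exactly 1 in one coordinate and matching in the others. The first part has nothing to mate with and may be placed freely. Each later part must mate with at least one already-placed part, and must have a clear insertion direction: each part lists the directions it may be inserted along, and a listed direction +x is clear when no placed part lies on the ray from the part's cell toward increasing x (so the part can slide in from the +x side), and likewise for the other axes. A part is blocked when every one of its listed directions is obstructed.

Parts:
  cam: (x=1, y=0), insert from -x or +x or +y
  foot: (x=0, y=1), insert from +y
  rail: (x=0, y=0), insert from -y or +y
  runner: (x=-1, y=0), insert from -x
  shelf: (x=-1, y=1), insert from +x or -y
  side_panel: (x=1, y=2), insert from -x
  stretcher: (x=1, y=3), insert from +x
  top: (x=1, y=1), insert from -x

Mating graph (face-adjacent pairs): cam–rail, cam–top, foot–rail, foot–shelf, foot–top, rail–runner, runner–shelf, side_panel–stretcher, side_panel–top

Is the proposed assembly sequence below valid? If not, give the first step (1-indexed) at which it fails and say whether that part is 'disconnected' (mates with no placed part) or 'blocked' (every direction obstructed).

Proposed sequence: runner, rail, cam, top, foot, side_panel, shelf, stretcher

1. runner@(-1, 0) [-x clear] — {runner}
2. rail@(0, 0) [-y clear] — {rail, runner}
3. cam@(1, 0) [+x clear] — {cam, rail, runner}
4. top@(1, 1) [-x clear] — {cam, rail, runner, top}
5. foot@(0, 1) [+y clear] — {cam, foot, rail, runner, top}
6. side_panel@(1, 2) [-x clear] — {cam, foot, rail, runner, side_panel, top}
7. shelf@(-1, 1) — +x/-y all obstructed ⇒ blocked

Invalid at step 7 (blocked)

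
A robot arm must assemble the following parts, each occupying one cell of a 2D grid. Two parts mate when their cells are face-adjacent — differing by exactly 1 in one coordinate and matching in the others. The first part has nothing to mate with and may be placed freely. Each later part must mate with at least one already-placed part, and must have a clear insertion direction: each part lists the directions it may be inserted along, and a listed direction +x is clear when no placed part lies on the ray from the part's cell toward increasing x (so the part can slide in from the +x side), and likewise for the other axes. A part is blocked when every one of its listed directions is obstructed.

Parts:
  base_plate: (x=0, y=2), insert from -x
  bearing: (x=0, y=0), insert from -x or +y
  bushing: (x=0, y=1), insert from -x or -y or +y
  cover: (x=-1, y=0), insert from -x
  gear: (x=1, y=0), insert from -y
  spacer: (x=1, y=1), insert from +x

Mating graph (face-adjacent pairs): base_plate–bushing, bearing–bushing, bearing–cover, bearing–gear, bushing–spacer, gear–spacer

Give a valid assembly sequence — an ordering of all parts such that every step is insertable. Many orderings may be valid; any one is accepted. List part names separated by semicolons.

1. bushing@(0, 1) [-x clear] — {bushing}
2. bearing@(0, 0) [-x clear] — {bearing, bushing}
3. base_plate@(0, 2) [-x clear] — {base_plate, bearing, bushing}
4. spacer@(1, 1) [+x clear] — {base_plate, bearing, bushing, spacer}
5. cover@(-1, 0) [-x clear] — {base_plate, bearing, bushing, cover, spacer}
6. gear@(1, 0) [-y clear] — {base_plate, bearing, bushing, cover, gear, spacer}

bushing; bearing; base_plate; spacer; cover; gear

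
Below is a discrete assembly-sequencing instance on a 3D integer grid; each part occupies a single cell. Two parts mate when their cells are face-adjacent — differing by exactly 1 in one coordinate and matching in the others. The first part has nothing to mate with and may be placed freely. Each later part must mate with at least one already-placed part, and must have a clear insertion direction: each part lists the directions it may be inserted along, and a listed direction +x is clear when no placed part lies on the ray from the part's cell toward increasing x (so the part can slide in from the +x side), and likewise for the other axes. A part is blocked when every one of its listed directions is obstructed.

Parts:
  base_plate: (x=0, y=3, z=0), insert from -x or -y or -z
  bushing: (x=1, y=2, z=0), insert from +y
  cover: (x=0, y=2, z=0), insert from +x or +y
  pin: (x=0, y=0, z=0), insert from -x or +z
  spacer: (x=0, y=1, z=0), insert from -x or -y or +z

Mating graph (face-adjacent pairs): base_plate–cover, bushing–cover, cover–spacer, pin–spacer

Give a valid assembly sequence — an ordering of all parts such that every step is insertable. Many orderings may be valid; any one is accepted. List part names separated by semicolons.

1. spacer@(0, 1, 0) [-x clear] — {spacer}
2. pin@(0, 0, 0) [-x clear] — {pin, spacer}
3. cover@(0, 2, 0) [+x clear] — {cover, pin, spacer}
4. bushing@(1, 2, 0) [+y clear] — {bushing, cover, pin, spacer}
5. base_plate@(0, 3, 0) [-x clear] — {base_plate, bushing, cover, pin, spacer}

spacer; pin; cover; bushing; base_plate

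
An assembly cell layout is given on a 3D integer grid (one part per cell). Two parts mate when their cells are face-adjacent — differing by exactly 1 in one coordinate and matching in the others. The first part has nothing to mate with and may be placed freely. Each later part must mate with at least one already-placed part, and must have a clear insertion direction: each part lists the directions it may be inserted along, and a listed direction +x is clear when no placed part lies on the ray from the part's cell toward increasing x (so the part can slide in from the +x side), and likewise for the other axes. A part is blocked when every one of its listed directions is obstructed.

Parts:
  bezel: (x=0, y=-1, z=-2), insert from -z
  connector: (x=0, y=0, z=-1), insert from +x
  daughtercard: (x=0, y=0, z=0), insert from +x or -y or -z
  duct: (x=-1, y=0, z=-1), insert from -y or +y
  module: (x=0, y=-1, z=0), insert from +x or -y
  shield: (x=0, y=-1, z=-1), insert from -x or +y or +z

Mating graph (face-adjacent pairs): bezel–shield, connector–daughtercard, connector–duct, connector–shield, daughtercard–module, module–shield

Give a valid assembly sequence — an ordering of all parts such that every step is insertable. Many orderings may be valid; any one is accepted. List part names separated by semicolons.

bezel; shield; connector; daughtercard; module; duct

1. bezel@(0, -1, -2) [-z clear] — {bezel}
2. shield@(0, -1, -1) [-x clear] — {bezel, shield}
3. connector@(0, 0, -1) [+x clear] — {bezel, connector, shield}
4. daughtercard@(0, 0, 0) [+x clear] — {bezel, connector, daughtercard, shield}
5. module@(0, -1, 0) [+x clear] — {bezel, connector, daughtercard, module, shield}
6. duct@(-1, 0, -1) [-y clear] — {bezel, connector, daughtercard, duct, module, shield}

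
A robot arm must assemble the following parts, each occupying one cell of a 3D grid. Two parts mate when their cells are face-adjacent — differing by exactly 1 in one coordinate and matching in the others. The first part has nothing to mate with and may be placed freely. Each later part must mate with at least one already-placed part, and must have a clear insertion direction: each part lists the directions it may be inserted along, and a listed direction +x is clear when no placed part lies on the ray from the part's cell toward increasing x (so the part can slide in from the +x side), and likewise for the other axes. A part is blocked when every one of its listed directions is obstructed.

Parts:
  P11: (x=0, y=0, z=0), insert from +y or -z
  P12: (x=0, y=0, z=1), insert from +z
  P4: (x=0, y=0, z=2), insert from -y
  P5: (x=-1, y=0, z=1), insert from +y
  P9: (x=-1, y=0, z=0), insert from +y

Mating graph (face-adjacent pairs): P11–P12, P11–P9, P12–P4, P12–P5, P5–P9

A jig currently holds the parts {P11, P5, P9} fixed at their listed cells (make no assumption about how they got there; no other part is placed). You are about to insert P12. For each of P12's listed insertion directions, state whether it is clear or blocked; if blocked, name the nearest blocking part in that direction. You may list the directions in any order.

+z: ray from P12(0, 0, 1) has no placed part ⇒ clear

+z: clear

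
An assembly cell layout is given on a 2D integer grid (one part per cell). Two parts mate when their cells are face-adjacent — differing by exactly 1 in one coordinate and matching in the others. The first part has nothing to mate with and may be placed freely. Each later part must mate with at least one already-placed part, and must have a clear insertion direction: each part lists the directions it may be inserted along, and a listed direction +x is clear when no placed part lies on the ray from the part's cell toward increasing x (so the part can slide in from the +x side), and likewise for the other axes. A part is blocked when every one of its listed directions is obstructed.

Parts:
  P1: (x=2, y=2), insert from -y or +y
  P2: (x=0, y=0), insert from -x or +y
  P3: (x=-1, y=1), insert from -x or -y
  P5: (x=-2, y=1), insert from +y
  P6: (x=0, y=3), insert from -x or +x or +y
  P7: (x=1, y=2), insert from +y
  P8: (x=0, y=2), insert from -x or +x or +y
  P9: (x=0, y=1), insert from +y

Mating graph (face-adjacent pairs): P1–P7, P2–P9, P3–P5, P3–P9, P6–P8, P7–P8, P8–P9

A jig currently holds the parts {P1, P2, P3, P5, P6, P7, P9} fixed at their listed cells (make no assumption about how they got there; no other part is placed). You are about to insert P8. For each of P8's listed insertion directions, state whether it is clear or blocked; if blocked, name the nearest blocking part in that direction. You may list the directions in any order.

-x: ray from P8(0, 2) has no placed part ⇒ clear
+x: nearest on ray is P7@(1, 2) ⇒ blocked
+y: nearest on ray is P6@(0, 3) ⇒ blocked

+x: blocked by P7; +y: blocked by P6; -x: clear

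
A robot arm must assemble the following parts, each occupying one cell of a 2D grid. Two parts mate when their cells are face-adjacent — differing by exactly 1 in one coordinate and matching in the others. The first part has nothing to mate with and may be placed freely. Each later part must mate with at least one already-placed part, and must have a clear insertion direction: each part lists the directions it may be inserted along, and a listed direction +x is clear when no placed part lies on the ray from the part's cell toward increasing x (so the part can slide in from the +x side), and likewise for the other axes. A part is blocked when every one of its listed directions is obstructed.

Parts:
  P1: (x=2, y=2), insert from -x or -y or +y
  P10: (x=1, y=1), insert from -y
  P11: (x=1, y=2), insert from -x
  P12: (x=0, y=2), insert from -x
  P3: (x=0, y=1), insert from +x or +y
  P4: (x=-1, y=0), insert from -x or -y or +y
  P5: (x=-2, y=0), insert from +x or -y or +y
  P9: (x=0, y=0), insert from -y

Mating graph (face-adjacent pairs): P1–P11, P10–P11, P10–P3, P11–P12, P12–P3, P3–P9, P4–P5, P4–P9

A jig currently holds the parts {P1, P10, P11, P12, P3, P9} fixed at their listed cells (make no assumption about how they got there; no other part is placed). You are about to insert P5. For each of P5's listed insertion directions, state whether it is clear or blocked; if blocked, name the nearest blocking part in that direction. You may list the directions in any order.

+x: nearest on ray is P9@(0, 0) ⇒ blocked
-y: ray from P5(-2, 0) has no placed part ⇒ clear
+y: ray from P5(-2, 0) has no placed part ⇒ clear

+x: blocked by P9; +y: clear; -y: clear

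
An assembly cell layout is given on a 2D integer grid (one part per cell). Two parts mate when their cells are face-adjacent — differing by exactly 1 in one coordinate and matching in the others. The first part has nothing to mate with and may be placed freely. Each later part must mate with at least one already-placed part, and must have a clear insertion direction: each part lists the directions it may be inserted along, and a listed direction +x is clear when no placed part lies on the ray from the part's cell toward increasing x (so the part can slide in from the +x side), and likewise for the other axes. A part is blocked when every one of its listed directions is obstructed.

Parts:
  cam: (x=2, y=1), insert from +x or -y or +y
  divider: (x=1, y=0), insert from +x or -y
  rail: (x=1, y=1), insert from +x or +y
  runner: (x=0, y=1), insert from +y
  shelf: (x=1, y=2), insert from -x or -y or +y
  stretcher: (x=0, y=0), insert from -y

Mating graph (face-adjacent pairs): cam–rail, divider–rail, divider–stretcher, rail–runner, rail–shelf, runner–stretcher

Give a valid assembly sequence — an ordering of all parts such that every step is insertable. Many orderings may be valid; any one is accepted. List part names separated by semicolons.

1. shelf@(1, 2) [-x clear] — {shelf}
2. rail@(1, 1) [+x clear] — {rail, shelf}
3. runner@(0, 1) [+y clear] — {rail, runner, shelf}
4. cam@(2, 1) [+x clear] — {cam, rail, runner, shelf}
5. divider@(1, 0) [+x clear] — {cam, divider, rail, runner, shelf}
6. stretcher@(0, 0) [-y clear] — {cam, divider, rail, runner, shelf, stretcher}

shelf; rail; runner; cam; divider; stretcher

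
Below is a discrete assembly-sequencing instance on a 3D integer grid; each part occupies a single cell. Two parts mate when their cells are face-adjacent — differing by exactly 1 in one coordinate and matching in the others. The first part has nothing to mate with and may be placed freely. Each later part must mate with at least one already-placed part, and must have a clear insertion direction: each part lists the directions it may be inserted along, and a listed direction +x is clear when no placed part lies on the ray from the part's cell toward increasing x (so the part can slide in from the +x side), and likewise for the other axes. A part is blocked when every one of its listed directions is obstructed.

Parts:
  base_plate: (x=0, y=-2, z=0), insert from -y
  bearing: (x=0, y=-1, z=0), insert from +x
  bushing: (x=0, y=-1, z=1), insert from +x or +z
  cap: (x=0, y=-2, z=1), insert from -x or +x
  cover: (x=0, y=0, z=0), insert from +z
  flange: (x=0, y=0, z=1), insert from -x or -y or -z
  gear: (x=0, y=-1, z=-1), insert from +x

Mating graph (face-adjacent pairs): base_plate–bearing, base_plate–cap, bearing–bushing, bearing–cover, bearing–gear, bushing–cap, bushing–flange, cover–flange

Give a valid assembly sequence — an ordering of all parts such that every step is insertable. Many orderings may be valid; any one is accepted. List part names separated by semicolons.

bearing; gear; base_plate; bushing; cap; cover; flange

1. bearing@(0, -1, 0) [+x clear] — {bearing}
2. gear@(0, -1, -1) [+x clear] — {bearing, gear}
3. base_plate@(0, -2, 0) [-y clear] — {base_plate, bearing, gear}
4. bushing@(0, -1, 1) [+x clear] — {base_plate, bearing, bushing, gear}
5. cap@(0, -2, 1) [-x clear] — {base_plate, bearing, bushing, cap, gear}
6. cover@(0, 0, 0) [+z clear] — {base_plate, bearing, bushing, cap, cover, gear}
7. flange@(0, 0, 1) [-x clear] — {base_plate, bearing, bushing, cap, cover, flange, gear}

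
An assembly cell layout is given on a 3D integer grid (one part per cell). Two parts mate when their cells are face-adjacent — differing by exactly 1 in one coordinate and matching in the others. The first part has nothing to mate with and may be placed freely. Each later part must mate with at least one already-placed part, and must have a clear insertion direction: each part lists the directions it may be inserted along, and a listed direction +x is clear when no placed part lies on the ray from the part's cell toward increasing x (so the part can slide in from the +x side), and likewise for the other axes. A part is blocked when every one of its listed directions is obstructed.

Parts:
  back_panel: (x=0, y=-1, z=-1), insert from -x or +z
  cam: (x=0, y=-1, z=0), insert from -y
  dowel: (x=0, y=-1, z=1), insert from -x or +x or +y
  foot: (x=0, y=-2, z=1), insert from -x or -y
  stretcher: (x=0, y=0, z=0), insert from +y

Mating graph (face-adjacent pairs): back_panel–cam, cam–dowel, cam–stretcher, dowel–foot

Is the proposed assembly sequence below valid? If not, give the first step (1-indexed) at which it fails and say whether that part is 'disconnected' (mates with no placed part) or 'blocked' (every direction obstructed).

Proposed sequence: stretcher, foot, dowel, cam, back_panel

1. stretcher@(0, 0, 0) [+y clear] — {stretcher}
2. foot@(0, -2, 1) — no placed neighbour ⇒ disconnected

Invalid at step 2 (disconnected)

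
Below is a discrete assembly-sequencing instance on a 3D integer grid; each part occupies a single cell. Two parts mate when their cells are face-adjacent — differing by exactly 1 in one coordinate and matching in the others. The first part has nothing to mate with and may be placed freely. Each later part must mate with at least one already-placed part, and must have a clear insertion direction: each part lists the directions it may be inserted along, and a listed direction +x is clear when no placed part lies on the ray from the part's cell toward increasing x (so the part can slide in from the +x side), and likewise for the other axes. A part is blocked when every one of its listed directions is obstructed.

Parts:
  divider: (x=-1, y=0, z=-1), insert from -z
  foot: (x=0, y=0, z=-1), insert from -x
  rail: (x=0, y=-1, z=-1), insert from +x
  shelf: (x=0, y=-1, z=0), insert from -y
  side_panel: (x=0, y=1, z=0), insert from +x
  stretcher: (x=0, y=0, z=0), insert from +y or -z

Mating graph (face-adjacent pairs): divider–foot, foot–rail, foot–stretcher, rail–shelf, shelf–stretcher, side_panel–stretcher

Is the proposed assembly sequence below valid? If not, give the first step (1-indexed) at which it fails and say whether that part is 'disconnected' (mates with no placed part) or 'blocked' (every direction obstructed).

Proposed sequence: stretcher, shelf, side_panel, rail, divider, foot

Invalid at step 5 (disconnected)

1. stretcher@(0, 0, 0) [+y clear] — {stretcher}
2. shelf@(0, -1, 0) [-y clear] — {shelf, stretcher}
3. side_panel@(0, 1, 0) [+x clear] — {shelf, side_panel, stretcher}
4. rail@(0, -1, -1) [+x clear] — {rail, shelf, side_panel, stretcher}
5. divider@(-1, 0, -1) — no placed neighbour ⇒ disconnected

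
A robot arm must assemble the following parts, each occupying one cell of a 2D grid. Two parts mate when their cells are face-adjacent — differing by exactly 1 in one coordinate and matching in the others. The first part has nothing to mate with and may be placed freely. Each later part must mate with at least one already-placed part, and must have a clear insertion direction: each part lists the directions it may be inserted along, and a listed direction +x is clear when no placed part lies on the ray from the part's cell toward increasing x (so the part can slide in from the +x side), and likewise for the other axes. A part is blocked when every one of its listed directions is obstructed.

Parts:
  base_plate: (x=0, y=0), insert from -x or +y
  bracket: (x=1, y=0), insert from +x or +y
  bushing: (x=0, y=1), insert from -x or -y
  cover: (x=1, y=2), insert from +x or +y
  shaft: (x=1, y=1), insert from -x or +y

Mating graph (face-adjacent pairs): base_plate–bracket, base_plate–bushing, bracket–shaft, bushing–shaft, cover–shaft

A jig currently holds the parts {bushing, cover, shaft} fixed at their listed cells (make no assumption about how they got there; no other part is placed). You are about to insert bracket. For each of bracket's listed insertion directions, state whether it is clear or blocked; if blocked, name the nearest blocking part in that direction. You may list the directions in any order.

+x: clear; +y: blocked by shaft

+x: ray from bracket(1, 0) has no placed part ⇒ clear
+y: nearest on ray is shaft@(1, 1) ⇒ blocked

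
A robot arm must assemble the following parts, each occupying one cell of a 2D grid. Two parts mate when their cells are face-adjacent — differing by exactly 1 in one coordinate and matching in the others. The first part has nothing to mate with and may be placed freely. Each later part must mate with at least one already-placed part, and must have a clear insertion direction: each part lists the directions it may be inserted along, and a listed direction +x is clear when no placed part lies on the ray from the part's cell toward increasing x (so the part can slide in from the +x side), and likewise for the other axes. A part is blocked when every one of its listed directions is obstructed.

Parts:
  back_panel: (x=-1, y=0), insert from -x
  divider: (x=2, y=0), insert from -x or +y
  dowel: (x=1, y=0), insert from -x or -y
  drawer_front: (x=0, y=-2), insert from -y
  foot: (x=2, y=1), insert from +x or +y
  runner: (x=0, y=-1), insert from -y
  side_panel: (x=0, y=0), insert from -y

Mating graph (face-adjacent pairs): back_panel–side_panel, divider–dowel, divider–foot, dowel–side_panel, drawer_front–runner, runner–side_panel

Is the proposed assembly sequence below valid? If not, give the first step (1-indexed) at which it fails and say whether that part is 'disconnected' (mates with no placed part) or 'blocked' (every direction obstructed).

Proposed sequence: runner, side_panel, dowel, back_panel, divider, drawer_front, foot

Invalid at step 2 (blocked)

1. runner@(0, -1) [-y clear] — {runner}
2. side_panel@(0, 0) — -y all obstructed ⇒ blocked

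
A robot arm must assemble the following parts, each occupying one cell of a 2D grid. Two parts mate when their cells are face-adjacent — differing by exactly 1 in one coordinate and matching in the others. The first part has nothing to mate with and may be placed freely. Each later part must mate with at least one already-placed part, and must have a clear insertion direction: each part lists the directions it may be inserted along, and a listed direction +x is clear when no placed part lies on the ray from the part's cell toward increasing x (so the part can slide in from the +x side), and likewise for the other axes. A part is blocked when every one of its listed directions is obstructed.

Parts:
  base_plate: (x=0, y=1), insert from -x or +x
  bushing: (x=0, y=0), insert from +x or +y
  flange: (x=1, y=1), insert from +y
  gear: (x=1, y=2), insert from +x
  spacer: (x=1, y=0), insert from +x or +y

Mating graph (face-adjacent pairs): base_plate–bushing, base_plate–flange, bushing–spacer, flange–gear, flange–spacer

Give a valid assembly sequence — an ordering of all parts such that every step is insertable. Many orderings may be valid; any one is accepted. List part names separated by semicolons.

spacer; flange; gear; bushing; base_plate

1. spacer@(1, 0) [+x clear] — {spacer}
2. flange@(1, 1) [+y clear] — {flange, spacer}
3. gear@(1, 2) [+x clear] — {flange, gear, spacer}
4. bushing@(0, 0) [+y clear] — {bushing, flange, gear, spacer}
5. base_plate@(0, 1) [-x clear] — {base_plate, bushing, flange, gear, spacer}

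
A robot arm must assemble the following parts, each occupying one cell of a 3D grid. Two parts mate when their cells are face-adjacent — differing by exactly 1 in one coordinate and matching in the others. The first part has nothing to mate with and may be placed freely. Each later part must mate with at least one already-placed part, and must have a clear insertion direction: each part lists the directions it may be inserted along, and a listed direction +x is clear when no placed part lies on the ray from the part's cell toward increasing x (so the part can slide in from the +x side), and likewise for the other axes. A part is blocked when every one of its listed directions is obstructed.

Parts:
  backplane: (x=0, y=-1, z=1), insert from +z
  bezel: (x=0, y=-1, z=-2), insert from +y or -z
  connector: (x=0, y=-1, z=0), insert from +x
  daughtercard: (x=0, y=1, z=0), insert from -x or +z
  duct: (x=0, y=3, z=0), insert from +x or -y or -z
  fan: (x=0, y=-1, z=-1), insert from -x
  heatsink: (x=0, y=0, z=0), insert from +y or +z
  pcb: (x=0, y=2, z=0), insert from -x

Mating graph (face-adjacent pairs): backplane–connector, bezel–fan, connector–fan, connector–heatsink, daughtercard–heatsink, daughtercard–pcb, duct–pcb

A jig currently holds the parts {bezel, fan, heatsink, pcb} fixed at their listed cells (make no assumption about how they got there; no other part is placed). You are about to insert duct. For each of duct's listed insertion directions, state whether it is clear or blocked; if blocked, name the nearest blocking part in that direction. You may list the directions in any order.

+x: clear; -y: blocked by pcb; -z: clear

+x: ray from duct(0, 3, 0) has no placed part ⇒ clear
-y: nearest on ray is pcb@(0, 2, 0) ⇒ blocked
-z: ray from duct(0, 3, 0) has no placed part ⇒ clear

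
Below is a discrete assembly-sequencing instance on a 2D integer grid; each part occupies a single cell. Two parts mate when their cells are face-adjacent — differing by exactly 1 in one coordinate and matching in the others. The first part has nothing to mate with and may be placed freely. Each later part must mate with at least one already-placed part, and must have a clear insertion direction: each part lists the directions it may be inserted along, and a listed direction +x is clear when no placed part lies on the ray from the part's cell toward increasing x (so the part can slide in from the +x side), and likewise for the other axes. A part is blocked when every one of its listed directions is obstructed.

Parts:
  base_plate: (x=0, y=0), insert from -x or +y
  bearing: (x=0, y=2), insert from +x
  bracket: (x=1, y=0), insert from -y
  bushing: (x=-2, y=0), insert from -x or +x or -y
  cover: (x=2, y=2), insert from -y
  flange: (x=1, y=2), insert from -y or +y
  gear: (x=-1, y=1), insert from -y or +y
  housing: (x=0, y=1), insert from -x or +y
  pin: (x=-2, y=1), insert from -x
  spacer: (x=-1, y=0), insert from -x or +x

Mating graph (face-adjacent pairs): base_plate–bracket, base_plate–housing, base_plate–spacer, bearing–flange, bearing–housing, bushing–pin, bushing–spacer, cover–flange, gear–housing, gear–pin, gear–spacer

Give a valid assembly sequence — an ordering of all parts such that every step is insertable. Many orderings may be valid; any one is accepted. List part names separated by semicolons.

1. bracket@(1, 0) [-y clear] — {bracket}
2. base_plate@(0, 0) [-x clear] — {base_plate, bracket}
3. housing@(0, 1) [-x clear] — {base_plate, bracket, housing}
4. spacer@(-1, 0) [-x clear] — {base_plate, bracket, housing, spacer}
5. gear@(-1, 1) [+y clear] — {base_plate, bracket, gear, housing, spacer}
6. pin@(-2, 1) [-x clear] — {base_plate, bracket, gear, housing, pin, spacer}
7. bushing@(-2, 0) [-x clear] — {base_plate, bracket, bushing, gear, housing, pin, spacer}
8. bearing@(0, 2) [+x clear] — {base_plate, bearing, bracket, bushing, gear, housing, pin, spacer}
9. flange@(1, 2) [+y clear] — {base_plate, bearing, bracket, bushing, flange, gear, housing, pin, spacer}
10. cover@(2, 2) [-y clear] — {base_plate, bearing, bracket, bushing, cover, flange, gear, housing, pin, spacer}

bracket; base_plate; housing; spacer; gear; pin; bushing; bearing; flange; cover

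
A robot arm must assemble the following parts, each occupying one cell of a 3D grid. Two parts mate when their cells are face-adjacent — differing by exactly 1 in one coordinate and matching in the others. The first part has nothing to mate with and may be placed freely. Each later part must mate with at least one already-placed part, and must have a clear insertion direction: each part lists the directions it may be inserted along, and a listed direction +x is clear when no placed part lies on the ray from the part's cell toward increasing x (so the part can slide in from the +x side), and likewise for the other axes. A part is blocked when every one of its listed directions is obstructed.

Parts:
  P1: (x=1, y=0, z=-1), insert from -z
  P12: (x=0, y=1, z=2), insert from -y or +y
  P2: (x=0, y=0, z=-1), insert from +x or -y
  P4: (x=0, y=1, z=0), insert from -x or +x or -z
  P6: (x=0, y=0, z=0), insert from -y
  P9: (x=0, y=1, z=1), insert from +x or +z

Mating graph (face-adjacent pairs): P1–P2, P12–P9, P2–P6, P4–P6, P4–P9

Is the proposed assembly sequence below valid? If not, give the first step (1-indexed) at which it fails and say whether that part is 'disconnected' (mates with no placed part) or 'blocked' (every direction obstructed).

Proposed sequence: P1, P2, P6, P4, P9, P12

1. P1@(1, 0, -1) [-z clear] — {P1}
2. P2@(0, 0, -1) [-y clear] — {P1, P2}
3. P6@(0, 0, 0) [-y clear] — {P1, P2, P6}
4. P4@(0, 1, 0) [-x clear] — {P1, P2, P4, P6}
5. P9@(0, 1, 1) [+x clear] — {P1, P2, P4, P6, P9}
6. P12@(0, 1, 2) [-y clear] — {P1, P12, P2, P4, P6, P9}

Valid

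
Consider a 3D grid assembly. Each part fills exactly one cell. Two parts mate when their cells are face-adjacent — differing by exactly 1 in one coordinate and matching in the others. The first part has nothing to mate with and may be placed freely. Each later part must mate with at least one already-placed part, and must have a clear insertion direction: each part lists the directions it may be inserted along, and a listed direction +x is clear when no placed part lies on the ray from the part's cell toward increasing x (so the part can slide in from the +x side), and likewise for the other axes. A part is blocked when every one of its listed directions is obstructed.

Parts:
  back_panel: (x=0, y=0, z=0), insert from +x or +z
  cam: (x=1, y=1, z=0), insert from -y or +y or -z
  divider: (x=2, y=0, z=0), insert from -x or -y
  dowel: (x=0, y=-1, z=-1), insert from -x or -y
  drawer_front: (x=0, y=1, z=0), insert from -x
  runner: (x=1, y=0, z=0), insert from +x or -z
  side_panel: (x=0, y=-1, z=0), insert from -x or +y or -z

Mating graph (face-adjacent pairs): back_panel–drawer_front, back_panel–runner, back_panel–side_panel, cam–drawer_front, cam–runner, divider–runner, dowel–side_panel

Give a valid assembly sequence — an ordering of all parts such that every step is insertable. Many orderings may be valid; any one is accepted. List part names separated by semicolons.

runner; cam; divider; drawer_front; back_panel; side_panel; dowel

1. runner@(1, 0, 0) [+x clear] — {runner}
2. cam@(1, 1, 0) [+y clear] — {cam, runner}
3. divider@(2, 0, 0) [-y clear] — {cam, divider, runner}
4. drawer_front@(0, 1, 0) [-x clear] — {cam, divider, drawer_front, runner}
5. back_panel@(0, 0, 0) [+z clear] — {back_panel, cam, divider, drawer_front, runner}
6. side_panel@(0, -1, 0) [-x clear] — {back_panel, cam, divider, drawer_front, runner, side_panel}
7. dowel@(0, -1, -1) [-x clear] — {back_panel, cam, divider, dowel, drawer_front, runner, side_panel}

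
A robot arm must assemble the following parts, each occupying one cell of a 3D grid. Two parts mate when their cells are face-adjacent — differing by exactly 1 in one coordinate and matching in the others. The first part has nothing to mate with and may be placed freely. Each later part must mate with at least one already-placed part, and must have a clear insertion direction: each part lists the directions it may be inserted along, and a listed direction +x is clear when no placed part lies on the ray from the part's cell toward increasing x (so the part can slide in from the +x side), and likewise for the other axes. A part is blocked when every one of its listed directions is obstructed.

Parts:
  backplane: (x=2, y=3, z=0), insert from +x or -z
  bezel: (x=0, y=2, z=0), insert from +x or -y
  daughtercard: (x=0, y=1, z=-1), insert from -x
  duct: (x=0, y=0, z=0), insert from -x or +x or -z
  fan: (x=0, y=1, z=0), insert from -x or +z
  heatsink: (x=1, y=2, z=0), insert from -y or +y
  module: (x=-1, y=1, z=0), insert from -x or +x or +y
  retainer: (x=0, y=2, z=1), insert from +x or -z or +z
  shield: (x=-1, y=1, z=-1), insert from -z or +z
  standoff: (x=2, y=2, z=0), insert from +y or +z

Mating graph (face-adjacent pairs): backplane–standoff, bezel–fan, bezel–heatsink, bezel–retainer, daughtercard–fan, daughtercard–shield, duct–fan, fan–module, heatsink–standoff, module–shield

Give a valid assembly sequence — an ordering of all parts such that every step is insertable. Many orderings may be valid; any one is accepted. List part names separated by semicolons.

duct; fan; bezel; heatsink; retainer; standoff; backplane; module; daughtercard; shield

1. duct@(0, 0, 0) [-x clear] — {duct}
2. fan@(0, 1, 0) [-x clear] — {duct, fan}
3. bezel@(0, 2, 0) [+x clear] — {bezel, duct, fan}
4. heatsink@(1, 2, 0) [-y clear] — {bezel, duct, fan, heatsink}
5. retainer@(0, 2, 1) [+x clear] — {bezel, duct, fan, heatsink, retainer}
6. standoff@(2, 2, 0) [+y clear] — {bezel, duct, fan, heatsink, retainer, standoff}
7. backplane@(2, 3, 0) [+x clear] — {backplane, bezel, duct, fan, heatsink, retainer, standoff}
8. module@(-1, 1, 0) [-x clear] — {backplane, bezel, duct, fan, heatsink, module, retainer, standoff}
9. daughtercard@(0, 1, -1) [-x clear] — {backplane, bezel, daughtercard, duct, fan, heatsink, module, retainer, standoff}
10. shield@(-1, 1, -1) [-z clear] — {backplane, bezel, daughtercard, duct, fan, heatsink, module, retainer, shield, standoff}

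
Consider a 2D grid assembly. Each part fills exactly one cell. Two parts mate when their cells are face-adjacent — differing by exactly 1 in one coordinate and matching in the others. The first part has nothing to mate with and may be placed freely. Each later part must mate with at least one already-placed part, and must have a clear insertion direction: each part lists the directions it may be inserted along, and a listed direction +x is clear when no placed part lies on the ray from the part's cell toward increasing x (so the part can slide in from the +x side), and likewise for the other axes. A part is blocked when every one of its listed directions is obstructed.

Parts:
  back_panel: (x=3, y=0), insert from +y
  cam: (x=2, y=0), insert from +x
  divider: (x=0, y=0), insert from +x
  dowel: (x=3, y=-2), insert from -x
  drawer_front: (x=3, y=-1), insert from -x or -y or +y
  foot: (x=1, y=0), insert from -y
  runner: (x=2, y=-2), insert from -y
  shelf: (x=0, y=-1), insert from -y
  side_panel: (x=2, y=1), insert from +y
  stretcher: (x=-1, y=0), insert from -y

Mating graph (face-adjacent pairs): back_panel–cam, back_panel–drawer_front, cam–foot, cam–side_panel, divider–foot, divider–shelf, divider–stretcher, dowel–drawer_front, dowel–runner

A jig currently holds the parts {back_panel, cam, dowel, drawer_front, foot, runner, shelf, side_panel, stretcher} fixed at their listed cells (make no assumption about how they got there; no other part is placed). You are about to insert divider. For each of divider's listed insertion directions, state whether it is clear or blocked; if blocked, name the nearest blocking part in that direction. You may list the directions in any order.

+x: nearest on ray is foot@(1, 0) ⇒ blocked

+x: blocked by foot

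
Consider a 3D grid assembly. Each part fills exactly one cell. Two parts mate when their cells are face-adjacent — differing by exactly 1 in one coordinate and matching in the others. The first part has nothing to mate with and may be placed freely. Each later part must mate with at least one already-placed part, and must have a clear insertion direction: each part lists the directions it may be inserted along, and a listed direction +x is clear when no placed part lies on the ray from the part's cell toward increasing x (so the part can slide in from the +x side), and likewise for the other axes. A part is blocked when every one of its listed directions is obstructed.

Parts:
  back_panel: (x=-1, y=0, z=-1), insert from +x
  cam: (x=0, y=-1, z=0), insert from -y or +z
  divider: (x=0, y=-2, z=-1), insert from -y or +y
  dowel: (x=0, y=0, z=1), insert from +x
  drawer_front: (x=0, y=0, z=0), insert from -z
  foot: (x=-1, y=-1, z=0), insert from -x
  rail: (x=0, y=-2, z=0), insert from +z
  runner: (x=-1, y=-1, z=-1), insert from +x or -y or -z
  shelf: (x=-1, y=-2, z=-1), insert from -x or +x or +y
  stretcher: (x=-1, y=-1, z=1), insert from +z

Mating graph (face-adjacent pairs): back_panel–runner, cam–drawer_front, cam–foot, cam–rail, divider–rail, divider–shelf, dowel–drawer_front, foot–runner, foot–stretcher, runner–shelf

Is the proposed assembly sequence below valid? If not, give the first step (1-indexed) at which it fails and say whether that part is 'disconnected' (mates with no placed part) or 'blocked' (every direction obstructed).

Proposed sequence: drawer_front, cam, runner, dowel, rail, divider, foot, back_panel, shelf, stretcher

Invalid at step 3 (disconnected)

1. drawer_front@(0, 0, 0) [-z clear] — {drawer_front}
2. cam@(0, -1, 0) [-y clear] — {cam, drawer_front}
3. runner@(-1, -1, -1) — no placed neighbour ⇒ disconnected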